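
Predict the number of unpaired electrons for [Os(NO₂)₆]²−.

2

Summing ligand charges against the −2 overall charge gives an oxidation state of +4 for osmium.
Os sits in group 8, so the d-electron count is 8 − 4 = 4.
The spin state decides the count: a 5d ion has a large Δₒ and is invariably low-spin.
An octahedral low-spin d⁴ ion is t₂g⁴e_g⁰, giving 2 unpaired electrons.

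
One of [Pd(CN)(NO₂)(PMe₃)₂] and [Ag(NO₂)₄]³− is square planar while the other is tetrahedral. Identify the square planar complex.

[Pd(CN)(NO₂)(PMe₃)₂]

For [Pd(CN)(NO₂)(PMe₃)₂]: Each cyanide is −1; each nitro (N-bound nitrite) is −1; trimethylphosphine is neutral; balancing the 0 overall charge requires Pd(II). Palladium is a group-10 element; Pd(II) is therefore d⁸. A 4d d⁸ ion has a large crystal-field splitting; square planar leaves the high-energy d_{x²−y²} orbital empty and maximises CFSE. → square planar.
For [Ag(NO₂)₄]³−: Summing ligand charges against the −3 overall charge gives an oxidation state of +1 for silver. Silver is a group-11 element; Ag(I) is therefore d¹⁰. A d¹⁰ ion has no crystal-field stabilisation preference between square planar and tetrahedral, so four ligands adopt the sterically favoured tetrahedral geometry. → tetrahedral.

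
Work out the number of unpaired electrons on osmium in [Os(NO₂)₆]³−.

1

Each nitro (N-bound nitrite) is −1; balancing the −3 overall charge requires Os(III).
Group 8 minus oxidation state 3 gives a d⁵ configuration.
The spin state decides the count: a 5d ion has a large Δₒ and is invariably low-spin.
An octahedral low-spin d⁵ ion is t₂g⁵e_g⁰, giving 1 unpaired electron.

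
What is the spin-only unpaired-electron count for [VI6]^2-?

1

Each iodide is −1; balancing the −2 overall charge requires V(IV).
Vanadium is a group-5 element; V(IV) is therefore d¹.
In an octahedral field the d¹ configuration is t₂g¹e_g⁰ (only one arrangement possible), giving 1 unpaired electron.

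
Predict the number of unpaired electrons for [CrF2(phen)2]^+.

Ligand charges: each fluoride is −1; 1,10-phenanthroline is neutral. With an overall charge of +1 the chromium centre must be in the +3 oxidation state.
Group 6 minus oxidation state 3 gives a d³ configuration.
Counting donor atoms: 2×fluoride (monodentate) → 2 donors; 2×1,10-phenanthroline (bidentate) → 4 donors. Coordination number = 6.
In an octahedral field the d³ configuration is t₂g³e_g⁰ (only one arrangement possible), giving 3 unpaired electrons.

3 unpaired electrons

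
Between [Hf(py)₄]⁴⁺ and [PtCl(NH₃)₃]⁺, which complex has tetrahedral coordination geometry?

For [Hf(py)₄]⁴⁺: Pyridine is neutral; balancing the +4 overall charge requires Hf(IV). Hf sits in group 4, so the d-electron count is 4 − 4 = 0. A d⁰ ion has no crystal-field stabilisation preference between square planar and tetrahedral, so four ligands adopt the sterically favoured tetrahedral geometry. → tetrahedral.
For [PtCl(NH₃)₃]⁺: Summing ligand charges against the +1 overall charge gives an oxidation state of +2 for platinum. Group 10 minus oxidation state 2 gives a d⁸ configuration. A 5d d⁸ ion has a large crystal-field splitting; square planar leaves the high-energy d_{x²−y²} orbital empty and maximises CFSE. → square planar.

[Hf(py)₄]⁴⁺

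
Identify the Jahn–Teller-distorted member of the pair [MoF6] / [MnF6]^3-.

[MoF6]: Each fluoride is −1; balancing the 0 overall charge requires Mo(VI). Molybdenum is a group-6 element; Mo(VI) is therefore d⁰. The d⁰ configuration leaves the e_g set evenly filled (or empty) — no strong Jahn–Teller driving force.
[MnF6]^3-: Ligand charges: each fluoride is −1. With an overall charge of −3 the manganese centre must be in the +3 oxidation state. Group 7 minus oxidation state 3 gives a d⁴ configuration. Fluoride is a weak-field ligand for a first-row metal, so the complex is high-spin. The t₂g³e_g¹ (high-spin) configuration has an unevenly filled e_g set; the Jahn–Teller theorem predicts a tetragonal distortion (typically axial elongation) to lift the degeneracy.

[MnF6]^3-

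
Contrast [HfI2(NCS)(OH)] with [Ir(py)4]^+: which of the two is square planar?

[Ir(py)4]^+

For [HfI2(NCS)(OH)]: Each iodide is −1; each isothiocyanate is −1; each hydroxide is −1; balancing the 0 overall charge requires Hf(IV). Hafnium is a group-4 element; Hf(IV) is therefore d⁰. A d⁰ ion has no crystal-field stabilisation preference between square planar and tetrahedral, so four ligands adopt the sterically favoured tetrahedral geometry. → tetrahedral.
For [Ir(py)4]^+: Ligand charges: pyridine is neutral. With an overall charge of +1 the iridium centre must be in the +1 oxidation state. Iridium is a group-9 element; Ir(I) is therefore d⁸. A 5d d⁸ ion has a large crystal-field splitting; square planar leaves the high-energy d_{x²−y²} orbital empty and maximises CFSE. → square planar.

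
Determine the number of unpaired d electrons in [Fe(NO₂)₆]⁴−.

0 unpaired electrons

Ligand charges: each nitro (N-bound nitrite) is −1. With an overall charge of −4 the iron centre must be in the +2 oxidation state.
Iron is a group-8 element; Fe(II) is therefore d⁶.
The spin state decides the count: Nitro (N-bound nitrite) is a strong-field ligand (high in the spectrochemical series) for a first-row metal, so the complex is low-spin.
An octahedral low-spin d⁶ ion is t₂g⁶e_g⁰, giving 0 unpaired electrons.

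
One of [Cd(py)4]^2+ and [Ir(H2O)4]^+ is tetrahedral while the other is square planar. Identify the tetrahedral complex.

[Cd(py)4]^2+

For [Cd(py)4]^2+: Pyridine is neutral; balancing the +2 overall charge requires Cd(II). Group 12 minus oxidation state 2 gives a d¹⁰ configuration. A d¹⁰ ion has no crystal-field stabilisation preference between square planar and tetrahedral, so four ligands adopt the sterically favoured tetrahedral geometry. → tetrahedral.
For [Ir(H2O)4]^+: Ligand charges: water is neutral. With an overall charge of +1 the iridium centre must be in the +1 oxidation state. Group 9 minus oxidation state 1 gives a d⁸ configuration. A 5d d⁸ ion has a large crystal-field splitting; square planar leaves the high-energy d_{x²−y²} orbital empty and maximises CFSE. → square planar.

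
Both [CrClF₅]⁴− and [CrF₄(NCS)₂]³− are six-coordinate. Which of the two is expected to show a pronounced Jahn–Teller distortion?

[CrClF₅]⁴−: Ligand charges: each chloride is −1; each fluoride is −1. With an overall charge of −4 the chromium centre must be in the +2 oxidation state. Chromium is a group-6 element; Cr(II) is therefore d⁴. Chloride and fluoride are weak-field ligands for a first-row metal, so the complex is high-spin. The t₂g³e_g¹ (high-spin) configuration has an unevenly filled e_g set; the Jahn–Teller theorem predicts a tetragonal distortion (typically axial elongation) to lift the degeneracy.
[CrF₄(NCS)₂]³−: Each fluoride is −1; each isothiocyanate is −1; balancing the −3 overall charge requires Cr(III). Cr sits in group 6, so the d-electron count is 6 − 3 = 3. The d³ configuration leaves the e_g set evenly filled (or empty) — no strong Jahn–Teller driving force.

[CrClF₅]⁴−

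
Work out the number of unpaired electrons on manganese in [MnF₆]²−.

3 unpaired electrons

Ligand charges: each fluoride is −1. With an overall charge of −2 the manganese centre must be in the +4 oxidation state.
Manganese is a group-7 element; Mn(IV) is therefore d³.
In an octahedral field the d³ configuration is t₂g³e_g⁰ (only one arrangement possible), giving 3 unpaired electrons.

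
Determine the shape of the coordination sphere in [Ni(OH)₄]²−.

tetrahedral

Each hydroxide is −1; balancing the −2 overall charge requires Ni(II).
Group 10 minus oxidation state 2 gives a d⁸ configuration.
Coordination number: 4.
Hydroxide is a weak-field ligand.
With weak-field ligands the CFSE gain from square planar is small, so a 3d d⁸ ion takes the sterically preferred tetrahedral geometry.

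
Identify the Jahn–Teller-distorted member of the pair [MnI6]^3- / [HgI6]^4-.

[MnI6]^3-

[MnI6]^3-: Ligand charges: each iodide is −1. With an overall charge of −3 the manganese centre must be in the +3 oxidation state. Mn sits in group 7, so the d-electron count is 7 − 3 = 4. Iodide is a weak-field ligand for a first-row metal, so the complex is high-spin. The t₂g³e_g¹ (high-spin) configuration has an unevenly filled e_g set; the Jahn–Teller theorem predicts a tetragonal distortion (typically axial elongation) to lift the degeneracy.
[HgI6]^4-: Ligand charges: each iodide is −1. With an overall charge of −4 the mercury centre must be in the +2 oxidation state. Hg sits in group 12, so the d-electron count is 12 − 2 = 10. The d¹⁰ configuration leaves the e_g set evenly filled (or empty) — no strong Jahn–Teller driving force.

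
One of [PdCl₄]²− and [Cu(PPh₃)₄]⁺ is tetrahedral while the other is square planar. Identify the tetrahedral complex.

[Cu(PPh₃)₄]⁺

For [PdCl₄]²−: Summing ligand charges against the −2 overall charge gives an oxidation state of +2 for palladium. Palladium is a group-10 element; Pd(II) is therefore d⁸. A 4d d⁸ ion has a large crystal-field splitting; square planar leaves the high-energy d_{x²−y²} orbital empty and maximises CFSE. → square planar.
For [Cu(PPh₃)₄]⁺: Summing ligand charges against the +1 overall charge gives an oxidation state of +1 for copper. Group 11 minus oxidation state 1 gives a d¹⁰ configuration. A d¹⁰ ion has no crystal-field stabilisation preference between square planar and tetrahedral, so four ligands adopt the sterically favoured tetrahedral geometry. → tetrahedral.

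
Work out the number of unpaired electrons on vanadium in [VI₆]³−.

Ligand charges: each iodide is −1. With an overall charge of −3 the vanadium centre must be in the +3 oxidation state.
Vanadium is a group-5 element; V(III) is therefore d².
In an octahedral field the d² configuration is t₂g²e_g⁰ (only one arrangement possible), giving 2 unpaired electrons.

2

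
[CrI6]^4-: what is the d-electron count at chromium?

d4

Summing ligand charges against the −4 overall charge gives an oxidation state of +2 for chromium.
Chromium is a group-6 element; Cr(II) is therefore d⁴.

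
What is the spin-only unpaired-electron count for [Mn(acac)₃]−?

Each acetylacetonate is −1; balancing the −1 overall charge requires Mn(II).
Mn sits in group 7, so the d-electron count is 7 − 2 = 5.
Counting donor atoms: 3×acetylacetonate (bidentate) → 6 donors. Coordination number = 6.
The spin state decides the count: Acetylacetonate is a weak-field ligand for a first-row metal, so the complex is high-spin.
An octahedral high-spin d⁵ ion is t₂g³e_g², giving 5 unpaired electrons.

5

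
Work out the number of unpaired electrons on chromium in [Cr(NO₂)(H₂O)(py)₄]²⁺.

Summing ligand charges against the +2 overall charge gives an oxidation state of +3 for chromium.
Group 6 minus oxidation state 3 gives a d³ configuration.
In an octahedral field the d³ configuration is t₂g³e_g⁰ (only one arrangement possible), giving 3 unpaired electrons.

3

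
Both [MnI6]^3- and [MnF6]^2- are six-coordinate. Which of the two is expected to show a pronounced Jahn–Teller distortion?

[MnI6]^3-

[MnI6]^3-: Summing ligand charges against the −3 overall charge gives an oxidation state of +3 for manganese. Mn sits in group 7, so the d-electron count is 7 − 3 = 4. Iodide is a weak-field ligand for a first-row metal, so the complex is high-spin. The t₂g³e_g¹ (high-spin) configuration has an unevenly filled e_g set; the Jahn–Teller theorem predicts a tetragonal distortion (typically axial elongation) to lift the degeneracy.
[MnF6]^2-: Ligand charges: each fluoride is −1. With an overall charge of −2 the manganese centre must be in the +4 oxidation state. Group 7 minus oxidation state 4 gives a d³ configuration. The d³ configuration leaves the e_g set evenly filled (or empty) — no strong Jahn–Teller driving force.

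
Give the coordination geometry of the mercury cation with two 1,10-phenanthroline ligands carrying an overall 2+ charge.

Ligand charges: 1,10-phenanthroline is neutral. With an overall charge of +2 the mercury centre must be in the +2 oxidation state.
Group 12 minus oxidation state 2 gives a d¹⁰ configuration.
Counting donor atoms: 2×1,10-phenanthroline (bidentate) → 4 donors. Coordination number = 4.
A d¹⁰ ion has no crystal-field stabilisation preference between square planar and tetrahedral, so four ligands adopt the sterically favoured tetrahedral geometry.

tetrahedral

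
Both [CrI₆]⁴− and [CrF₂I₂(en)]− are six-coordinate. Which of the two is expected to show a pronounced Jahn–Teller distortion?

[CrI₆]⁴−: Ligand charges: each iodide is −1. With an overall charge of −4 the chromium centre must be in the +2 oxidation state. Chromium is a group-6 element; Cr(II) is therefore d⁴. Iodide is a weak-field ligand for a first-row metal, so the complex is high-spin. The t₂g³e_g¹ (high-spin) configuration has an unevenly filled e_g set; the Jahn–Teller theorem predicts a tetragonal distortion (typically axial elongation) to lift the degeneracy.
[CrF₂I₂(en)]−: Each fluoride is −1; each iodide is −1; ethylenediamine is neutral; balancing the −1 overall charge requires Cr(III). Chromium is a group-6 element; Cr(III) is therefore d³. The d³ configuration leaves the e_g set evenly filled (or empty) — no strong Jahn–Teller driving force.

[CrI₆]⁴−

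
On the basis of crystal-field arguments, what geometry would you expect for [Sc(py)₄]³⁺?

Summing ligand charges against the +3 overall charge gives an oxidation state of +3 for scandium.
Group 3 minus oxidation state 3 gives a d⁰ configuration.
With 4 monodentate ligands the coordination number is 4.
A d⁰ ion has no crystal-field stabilisation preference between square planar and tetrahedral, so four ligands adopt the sterically favoured tetrahedral geometry.

tetrahedral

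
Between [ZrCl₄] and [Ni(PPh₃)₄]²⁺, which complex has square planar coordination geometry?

[Ni(PPh₃)₄]²⁺

For [ZrCl₄]: Ligand charges: each chloride is −1. With an overall charge of 0 the zirconium centre must be in the +4 oxidation state. Zr sits in group 4, so the d-electron count is 4 − 4 = 0. A d⁰ ion has no crystal-field stabilisation preference between square planar and tetrahedral, so four ligands adopt the sterically favoured tetrahedral geometry. → tetrahedral.
For [Ni(PPh₃)₄]²⁺: Summing ligand charges against the +2 overall charge gives an oxidation state of +2 for nickel. Nickel is a group-10 element; Ni(II) is therefore d⁸. Triphenylphosphine is a strong-field ligand (high in the spectrochemical series). A 3d d⁸ ion with strong-field ligands gains enough CFSE to favour square planar over tetrahedral. → square planar.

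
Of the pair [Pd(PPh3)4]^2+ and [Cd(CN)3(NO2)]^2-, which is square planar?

[Pd(PPh3)4]^2+

For [Pd(PPh3)4]^2+: Triphenylphosphine is neutral; balancing the +2 overall charge requires Pd(II). Group 10 minus oxidation state 2 gives a d⁸ configuration. A 4d d⁸ ion has a large crystal-field splitting; square planar leaves the high-energy d_{x²−y²} orbital empty and maximises CFSE. → square planar.
For [Cd(CN)3(NO2)]^2-: Summing ligand charges against the −2 overall charge gives an oxidation state of +2 for cadmium. Cadmium is a group-12 element; Cd(II) is therefore d¹⁰. A d¹⁰ ion has no crystal-field stabilisation preference between square planar and tetrahedral, so four ligands adopt the sterically favoured tetrahedral geometry. → tetrahedral.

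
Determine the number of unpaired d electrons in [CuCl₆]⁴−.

1

Ligand charges: each chloride is −1. With an overall charge of −4 the copper centre must be in the +2 oxidation state.
Cu sits in group 11, so the d-electron count is 11 − 2 = 9.
In an octahedral field the d⁹ configuration is t₂g⁶e_g³ (only one arrangement possible), giving 1 unpaired electron.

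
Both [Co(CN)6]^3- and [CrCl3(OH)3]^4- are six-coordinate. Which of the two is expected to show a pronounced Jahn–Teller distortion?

[CrCl3(OH)3]^4-

[Co(CN)6]^3-: Ligand charges: each cyanide is −1. With an overall charge of −3 the cobalt centre must be in the +3 oxidation state. Co sits in group 9, so the d-electron count is 9 − 3 = 6. Co(III) has an exceptionally large octahedral splitting and is low-spin with essentially every ligand except fluoride. The d⁶ configuration leaves the e_g set evenly filled (or empty) — no strong Jahn–Teller driving force.
[CrCl3(OH)3]^4-: Summing ligand charges against the −4 overall charge gives an oxidation state of +2 for chromium. Cr sits in group 6, so the d-electron count is 6 − 2 = 4. Chloride and hydroxide are weak-field ligands for a first-row metal, so the complex is high-spin. The t₂g³e_g¹ (high-spin) configuration has an unevenly filled e_g set; the Jahn–Teller theorem predicts a tetragonal distortion (typically axial elongation) to lift the degeneracy.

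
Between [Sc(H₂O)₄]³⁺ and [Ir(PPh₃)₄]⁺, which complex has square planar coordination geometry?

For [Sc(H₂O)₄]³⁺: Ligand charges: water is neutral. With an overall charge of +3 the scandium centre must be in the +3 oxidation state. Scandium is a group-3 element; Sc(III) is therefore d⁰. A d⁰ ion has no crystal-field stabilisation preference between square planar and tetrahedral, so four ligands adopt the sterically favoured tetrahedral geometry. → tetrahedral.
For [Ir(PPh₃)₄]⁺: Ligand charges: triphenylphosphine is neutral. With an overall charge of +1 the iridium centre must be in the +1 oxidation state. Iridium is a group-9 element; Ir(I) is therefore d⁸. A 5d d⁸ ion has a large crystal-field splitting; square planar leaves the high-energy d_{x²−y²} orbital empty and maximises CFSE. → square planar.

[Ir(PPh₃)₄]⁺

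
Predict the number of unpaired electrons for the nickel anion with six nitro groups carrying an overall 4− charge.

Ligand charges: each nitro (N-bound nitrite) is −1. With an overall charge of −4 the nickel centre must be in the +2 oxidation state.
Group 10 minus oxidation state 2 gives a d⁸ configuration.
In an octahedral field the d⁸ configuration is t₂g⁶e_g² (only one arrangement possible), giving 2 unpaired electrons.

2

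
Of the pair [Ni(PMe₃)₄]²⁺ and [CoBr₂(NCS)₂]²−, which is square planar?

For [Ni(PMe₃)₄]²⁺: Summing ligand charges against the +2 overall charge gives an oxidation state of +2 for nickel. Ni sits in group 10, so the d-electron count is 10 − 2 = 8. Trimethylphosphine is a strong-field ligand (high in the spectrochemical series). A 3d d⁸ ion with strong-field ligands gains enough CFSE to favour square planar over tetrahedral. → square planar.
For [CoBr₂(NCS)₂]²−: Summing ligand charges against the −2 overall charge gives an oxidation state of +2 for cobalt. Co sits in group 9, so the d-electron count is 9 − 2 = 7. For a high-spin 3d d⁷ ion with weak-field ligands the small Δₜ gives little square-planar CFSE advantage, so four ligands adopt the sterically favoured tetrahedral geometry. → tetrahedral.

[Ni(PMe₃)₄]²⁺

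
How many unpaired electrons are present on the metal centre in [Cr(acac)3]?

Each acetylacetonate is −1; balancing the 0 overall charge requires Cr(III).
Group 6 minus oxidation state 3 gives a d³ configuration.
Counting donor atoms: 3×acetylacetonate (bidentate) → 6 donors. Coordination number = 6.
In an octahedral field the d³ configuration is t₂g³e_g⁰ (only one arrangement possible), giving 3 unpaired electrons.

3 unpaired electrons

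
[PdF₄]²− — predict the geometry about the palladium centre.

square planar

Summing ligand charges against the −2 overall charge gives an oxidation state of +2 for palladium.
Pd sits in group 10, so the d-electron count is 10 − 2 = 8.
With 4 monodentate ligands the coordination number is 4.
A 4d d⁸ ion has a large crystal-field splitting; square planar leaves the high-energy d_{x²−y²} orbital empty and maximises CFSE.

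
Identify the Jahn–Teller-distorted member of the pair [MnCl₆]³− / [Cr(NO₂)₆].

[MnCl₆]³−

[MnCl₆]³−: Summing ligand charges against the −3 overall charge gives an oxidation state of +3 for manganese. Manganese is a group-7 element; Mn(III) is therefore d⁴. Chloride is a weak-field ligand for a first-row metal, so the complex is high-spin. The t₂g³e_g¹ (high-spin) configuration has an unevenly filled e_g set; the Jahn–Teller theorem predicts a tetragonal distortion (typically axial elongation) to lift the degeneracy.
[Cr(NO₂)₆]: Summing ligand charges against the 0 overall charge gives an oxidation state of +6 for chromium. Group 6 minus oxidation state 6 gives a d⁰ configuration. The d⁰ configuration leaves the e_g set evenly filled (or empty) — no strong Jahn–Teller driving force.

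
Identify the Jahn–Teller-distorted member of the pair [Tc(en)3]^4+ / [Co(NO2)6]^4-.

[Tc(en)3]^4+: Ethylenediamine is neutral; balancing the +4 overall charge requires Tc(IV). Group 7 minus oxidation state 4 gives a d³ configuration. The d³ configuration leaves the e_g set evenly filled (or empty) — no strong Jahn–Teller driving force.
[Co(NO2)6]^4-: Summing ligand charges against the −4 overall charge gives an oxidation state of +2 for cobalt. Co sits in group 9, so the d-electron count is 9 − 2 = 7. Nitro (N-bound nitrite) is a strong-field ligand (high in the spectrochemical series) for a first-row metal, so the complex is low-spin. The t₂g⁶e_g¹ (low-spin) configuration has an unevenly filled e_g set; the Jahn–Teller theorem predicts a tetragonal distortion (typically axial elongation) to lift the degeneracy.

[Co(NO2)6]^4-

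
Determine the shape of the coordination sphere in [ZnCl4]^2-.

Ligand charges: each chloride is −1. With an overall charge of −2 the zinc centre must be in the +2 oxidation state.
Zinc is a group-12 element; Zn(II) is therefore d¹⁰.
With 4 monodentate ligands the coordination number is 4.
A d¹⁰ ion has no crystal-field stabilisation preference between square planar and tetrahedral, so four ligands adopt the sterically favoured tetrahedral geometry.

tetrahedral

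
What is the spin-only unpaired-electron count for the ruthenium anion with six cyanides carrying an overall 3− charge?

1 unpaired electron

Each cyanide is −1; balancing the −3 overall charge requires Ru(III).
Group 8 minus oxidation state 3 gives a d⁵ configuration.
The spin state decides the count: a 4d ion has a large Δₒ and is invariably low-spin.
An octahedral low-spin d⁵ ion is t₂g⁵e_g⁰, giving 1 unpaired electron.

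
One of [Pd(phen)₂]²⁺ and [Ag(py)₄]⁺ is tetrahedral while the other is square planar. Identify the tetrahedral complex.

[Ag(py)₄]⁺

For [Pd(phen)₂]²⁺: Summing ligand charges against the +2 overall charge gives an oxidation state of +2 for palladium. Pd sits in group 10, so the d-electron count is 10 − 2 = 8. A 4d d⁸ ion has a large crystal-field splitting; square planar leaves the high-energy d_{x²−y²} orbital empty and maximises CFSE. → square planar.
For [Ag(py)₄]⁺: Summing ligand charges against the +1 overall charge gives an oxidation state of +1 for silver. Ag sits in group 11, so the d-electron count is 11 − 1 = 10. A d¹⁰ ion has no crystal-field stabilisation preference between square planar and tetrahedral, so four ligands adopt the sterically favoured tetrahedral geometry. → tetrahedral.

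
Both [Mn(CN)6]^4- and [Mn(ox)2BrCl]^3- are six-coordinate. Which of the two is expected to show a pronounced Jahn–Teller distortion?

[Mn(ox)2BrCl]^3-

[Mn(CN)6]^4-: Each cyanide is −1; balancing the −4 overall charge requires Mn(II). Mn sits in group 7, so the d-electron count is 7 − 2 = 5. Cyanide is a strong-field ligand (high in the spectrochemical series) for a first-row metal, so the complex is low-spin. The d⁵ configuration leaves the e_g set evenly filled (or empty) — no strong Jahn–Teller driving force.
[Mn(ox)2BrCl]^3-: Ligand charges: each oxalate is −2; each bromide is −1; each chloride is −1. With an overall charge of −3 the manganese centre must be in the +3 oxidation state. Manganese is a group-7 element; Mn(III) is therefore d⁴. Bromide, chloride, and oxalate are weak-field ligands for a first-row metal, so the complex is high-spin. The t₂g³e_g¹ (high-spin) configuration has an unevenly filled e_g set; the Jahn–Teller theorem predicts a tetragonal distortion (typically axial elongation) to lift the degeneracy.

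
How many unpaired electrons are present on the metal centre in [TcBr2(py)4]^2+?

Summing ligand charges against the +2 overall charge gives an oxidation state of +4 for technetium.
Technetium is a group-7 element; Tc(IV) is therefore d³.
In an octahedral field the d³ configuration is t₂g³e_g⁰ (only one arrangement possible), giving 3 unpaired electrons.

3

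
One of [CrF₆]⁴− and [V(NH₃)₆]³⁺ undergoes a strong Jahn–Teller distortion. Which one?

[CrF₆]⁴−

[CrF₆]⁴−: Summing ligand charges against the −4 overall charge gives an oxidation state of +2 for chromium. Group 6 minus oxidation state 2 gives a d⁴ configuration. Fluoride is a weak-field ligand for a first-row metal, so the complex is high-spin. The t₂g³e_g¹ (high-spin) configuration has an unevenly filled e_g set; the Jahn–Teller theorem predicts a tetragonal distortion (typically axial elongation) to lift the degeneracy.
[V(NH₃)₆]³⁺: Summing ligand charges against the +3 overall charge gives an oxidation state of +3 for vanadium. Group 5 minus oxidation state 3 gives a d² configuration. The d² configuration leaves the e_g set evenly filled (or empty) — no strong Jahn–Teller driving force.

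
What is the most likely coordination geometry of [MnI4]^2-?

tetrahedral

Ligand charges: each iodide is −1. With an overall charge of −2 the manganese centre must be in the +2 oxidation state.
Group 7 minus oxidation state 2 gives a d⁵ configuration.
With 4 monodentate ligands the coordination number is 4.
Iodide is a weak-field ligand.
A high-spin d⁵ ion has zero CFSE in either geometry, so four ligands adopt the sterically favoured tetrahedral geometry.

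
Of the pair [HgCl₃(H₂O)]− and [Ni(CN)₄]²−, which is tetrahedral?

For [HgCl₃(H₂O)]−: Ligand charges: each chloride is −1; water is neutral. With an overall charge of −1 the mercury centre must be in the +2 oxidation state. Mercury is a group-12 element; Hg(II) is therefore d¹⁰. A d¹⁰ ion has no crystal-field stabilisation preference between square planar and tetrahedral, so four ligands adopt the sterically favoured tetrahedral geometry. → tetrahedral.
For [Ni(CN)₄]²−: Ligand charges: each cyanide is −1. With an overall charge of −2 the nickel centre must be in the +2 oxidation state. Ni sits in group 10, so the d-electron count is 10 − 2 = 8. Cyanide is a strong-field ligand (high in the spectrochemical series). A 3d d⁸ ion with strong-field ligands gains enough CFSE to favour square planar over tetrahedral. → square planar.

[HgCl₃(H₂O)]−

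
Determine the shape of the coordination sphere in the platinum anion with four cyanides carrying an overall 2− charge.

square planar

Each cyanide is −1; balancing the −2 overall charge requires Pt(II).
Pt sits in group 10, so the d-electron count is 10 − 2 = 8.
Coordination number: 4.
A 5d d⁸ ion has a large crystal-field splitting; square planar leaves the high-energy d_{x²−y²} orbital empty and maximises CFSE.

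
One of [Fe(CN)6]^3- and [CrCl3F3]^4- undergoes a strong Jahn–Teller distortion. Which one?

[CrCl3F3]^4-

[Fe(CN)6]^3-: Summing ligand charges against the −3 overall charge gives an oxidation state of +3 for iron. Iron is a group-8 element; Fe(III) is therefore d⁵. Cyanide is a strong-field ligand (high in the spectrochemical series) for a first-row metal, so the complex is low-spin. The d⁵ configuration leaves the e_g set evenly filled (or empty) — no strong Jahn–Teller driving force.
[CrCl3F3]^4-: Each chloride is −1; each fluoride is −1; balancing the −4 overall charge requires Cr(II). Group 6 minus oxidation state 2 gives a d⁴ configuration. Chloride and fluoride are weak-field ligands for a first-row metal, so the complex is high-spin. The t₂g³e_g¹ (high-spin) configuration has an unevenly filled e_g set; the Jahn–Teller theorem predicts a tetragonal distortion (typically axial elongation) to lift the degeneracy.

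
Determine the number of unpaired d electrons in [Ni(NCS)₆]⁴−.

Ligand charges: each isothiocyanate is −1. With an overall charge of −4 the nickel centre must be in the +2 oxidation state.
Nickel is a group-10 element; Ni(II) is therefore d⁸.
In an octahedral field the d⁸ configuration is t₂g⁶e_g² (only one arrangement possible), giving 2 unpaired electrons.

2 unpaired electrons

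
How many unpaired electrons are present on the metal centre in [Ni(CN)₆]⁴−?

2 unpaired electrons

Each cyanide is −1; balancing the −4 overall charge requires Ni(II).
Ni sits in group 10, so the d-electron count is 10 − 2 = 8.
In an octahedral field the d⁸ configuration is t₂g⁶e_g² (only one arrangement possible), giving 2 unpaired electrons.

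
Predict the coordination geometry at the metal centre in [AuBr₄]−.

Ligand charges: each bromide is −1. With an overall charge of −1 the gold centre must be in the +3 oxidation state.
Group 11 minus oxidation state 3 gives a d⁸ configuration.
With 4 monodentate ligands the coordination number is 4.
A 5d d⁸ ion has a large crystal-field splitting; square planar leaves the high-energy d_{x²−y²} orbital empty and maximises CFSE.

square planar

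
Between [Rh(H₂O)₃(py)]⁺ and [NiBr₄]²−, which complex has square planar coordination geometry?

[Rh(H₂O)₃(py)]⁺

For [Rh(H₂O)₃(py)]⁺: Water is neutral; pyridine is neutral; balancing the +1 overall charge requires Rh(I). Rhodium is a group-9 element; Rh(I) is therefore d⁸. A 4d d⁸ ion has a large crystal-field splitting; square planar leaves the high-energy d_{x²−y²} orbital empty and maximises CFSE. → square planar.
For [NiBr₄]²−: Summing ligand charges against the −2 overall charge gives an oxidation state of +2 for nickel. Group 10 minus oxidation state 2 gives a d⁸ configuration. Bromide is a weak-field ligand. With weak-field ligands the CFSE gain from square planar is small, so a 3d d⁸ ion takes the sterically preferred tetrahedral geometry. → tetrahedral.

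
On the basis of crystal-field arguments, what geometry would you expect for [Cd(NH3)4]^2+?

tetrahedral

Ammonia is neutral; balancing the +2 overall charge requires Cd(II).
Cadmium is a group-12 element; Cd(II) is therefore d¹⁰.
Coordination number: 4.
A d¹⁰ ion has no crystal-field stabilisation preference between square planar and tetrahedral, so four ligands adopt the sterically favoured tetrahedral geometry.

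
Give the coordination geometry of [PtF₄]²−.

Ligand charges: each fluoride is −1. With an overall charge of −2 the platinum centre must be in the +2 oxidation state.
Pt sits in group 10, so the d-electron count is 10 − 2 = 8.
Coordination number: 4.
A 5d d⁸ ion has a large crystal-field splitting; square planar leaves the high-energy d_{x²−y²} orbital empty and maximises CFSE.

square planar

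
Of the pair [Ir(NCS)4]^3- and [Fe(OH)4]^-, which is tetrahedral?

[Fe(OH)4]^-

For [Ir(NCS)4]^3-: Each isothiocyanate is −1; balancing the −3 overall charge requires Ir(I). Ir sits in group 9, so the d-electron count is 9 − 1 = 8. A 5d d⁸ ion has a large crystal-field splitting; square planar leaves the high-energy d_{x²−y²} orbital empty and maximises CFSE. → square planar.
For [Fe(OH)4]^-: Ligand charges: each hydroxide is −1. With an overall charge of −1 the iron centre must be in the +3 oxidation state. Fe sits in group 8, so the d-electron count is 8 − 3 = 5. A high-spin d⁵ ion has zero CFSE in either geometry, so four ligands adopt the sterically favoured tetrahedral geometry. → tetrahedral.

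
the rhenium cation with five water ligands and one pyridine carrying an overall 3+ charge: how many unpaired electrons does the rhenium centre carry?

Water is neutral; pyridine is neutral; balancing the +3 overall charge requires Re(III).
Group 7 minus oxidation state 3 gives a d⁴ configuration.
The spin state decides the count: a 5d ion has a large Δₒ and is invariably low-spin.
An octahedral low-spin d⁴ ion is t₂g⁴e_g⁰, giving 2 unpaired electrons.

2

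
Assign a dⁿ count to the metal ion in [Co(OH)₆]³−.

Each hydroxide is −1; balancing the −3 overall charge requires Co(III).
Co sits in group 9, so the d-electron count is 9 − 3 = 6.

d6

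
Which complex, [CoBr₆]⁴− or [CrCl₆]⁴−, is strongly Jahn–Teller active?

[CoBr₆]⁴−: Ligand charges: each bromide is −1. With an overall charge of −4 the cobalt centre must be in the +2 oxidation state. Cobalt is a group-9 element; Co(II) is therefore d⁷. Bromide is a weak-field ligand for a first-row metal, so the complex is high-spin. The d⁷ configuration leaves the e_g set evenly filled (or empty) — no strong Jahn–Teller driving force.
[CrCl₆]⁴−: Ligand charges: each chloride is −1. With an overall charge of −4 the chromium centre must be in the +2 oxidation state. Chromium is a group-6 element; Cr(II) is therefore d⁴. Chloride is a weak-field ligand for a first-row metal, so the complex is high-spin. The t₂g³e_g¹ (high-spin) configuration has an unevenly filled e_g set; the Jahn–Teller theorem predicts a tetragonal distortion (typically axial elongation) to lift the degeneracy.

[CrCl₆]⁴−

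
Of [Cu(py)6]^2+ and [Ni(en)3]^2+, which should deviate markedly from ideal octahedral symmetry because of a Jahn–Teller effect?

[Cu(py)6]^2+: Pyridine is neutral; balancing the +2 overall charge requires Cu(II). Group 11 minus oxidation state 2 gives a d⁹ configuration. The t₂g⁶e_g³ configuration has an unevenly filled e_g set; the Jahn–Teller theorem predicts a tetragonal distortion (typically axial elongation) to lift the degeneracy.
[Ni(en)3]^2+: Summing ligand charges against the +2 overall charge gives an oxidation state of +2 for nickel. Ni sits in group 10, so the d-electron count is 10 − 2 = 8. The d⁸ configuration leaves the e_g set evenly filled (or empty) — no strong Jahn–Teller driving force.

[Cu(py)6]^2+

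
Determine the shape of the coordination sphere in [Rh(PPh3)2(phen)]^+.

square planar

Summing ligand charges against the +1 overall charge gives an oxidation state of +1 for rhodium.
Rh sits in group 9, so the d-electron count is 9 − 1 = 8.
Counting donor atoms: 2×triphenylphosphine (monodentate) → 2 donors; 1×1,10-phenanthroline (bidentate) → 2 donors. Coordination number = 4.
A 4d d⁸ ion has a large crystal-field splitting; square planar leaves the high-energy d_{x²−y²} orbital empty and maximises CFSE.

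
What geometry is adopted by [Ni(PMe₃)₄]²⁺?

Summing ligand charges against the +2 overall charge gives an oxidation state of +2 for nickel.
Group 10 minus oxidation state 2 gives a d⁸ configuration.
With 4 monodentate ligands the coordination number is 4.
Trimethylphosphine is a strong-field ligand (high in the spectrochemical series).
A 3d d⁸ ion with strong-field ligands gains enough CFSE to favour square planar over tetrahedral.

square planar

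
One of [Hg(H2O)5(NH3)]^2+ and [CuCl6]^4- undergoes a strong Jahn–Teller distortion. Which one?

[Hg(H2O)5(NH3)]^2+: Ligand charges: water is neutral; ammonia is neutral. With an overall charge of +2 the mercury centre must be in the +2 oxidation state. Hg sits in group 12, so the d-electron count is 12 − 2 = 10. The d¹⁰ configuration leaves the e_g set evenly filled (or empty) — no strong Jahn–Teller driving force.
[CuCl6]^4-: Ligand charges: each chloride is −1. With an overall charge of −4 the copper centre must be in the +2 oxidation state. Copper is a group-11 element; Cu(II) is therefore d⁹. The t₂g⁶e_g³ configuration has an unevenly filled e_g set; the Jahn–Teller theorem predicts a tetragonal distortion (typically axial elongation) to lift the degeneracy.

[CuCl6]^4-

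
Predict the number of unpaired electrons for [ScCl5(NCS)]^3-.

Ligand charges: each chloride is −1; each isothiocyanate is −1. With an overall charge of −3 the scandium centre must be in the +3 oxidation state.
Scandium is a group-3 element; Sc(III) is therefore d⁰.
In an octahedral field the d⁰ configuration is t₂g⁰e_g⁰, giving 0 unpaired electrons.

0 unpaired electrons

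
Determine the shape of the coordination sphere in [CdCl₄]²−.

Summing ligand charges against the −2 overall charge gives an oxidation state of +2 for cadmium.
Cadmium is a group-12 element; Cd(II) is therefore d¹⁰.
With 4 monodentate ligands the coordination number is 4.
A d¹⁰ ion has no crystal-field stabilisation preference between square planar and tetrahedral, so four ligands adopt the sterically favoured tetrahedral geometry.

tetrahedral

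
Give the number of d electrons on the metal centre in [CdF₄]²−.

Summing ligand charges against the −2 overall charge gives an oxidation state of +2 for cadmium.
Cd sits in group 12, so the d-electron count is 12 − 2 = 10.

d10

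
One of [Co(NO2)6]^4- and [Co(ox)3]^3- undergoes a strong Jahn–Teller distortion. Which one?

[Co(NO2)6]^4-

[Co(NO2)6]^4-: Each nitro (N-bound nitrite) is −1; balancing the −4 overall charge requires Co(II). Group 9 minus oxidation state 2 gives a d⁷ configuration. Nitro (N-bound nitrite) is a strong-field ligand (high in the spectrochemical series) for a first-row metal, so the complex is low-spin. The t₂g⁶e_g¹ (low-spin) configuration has an unevenly filled e_g set; the Jahn–Teller theorem predicts a tetragonal distortion (typically axial elongation) to lift the degeneracy.
[Co(ox)3]^3-: Ligand charges: each oxalate is −2. With an overall charge of −3 the cobalt centre must be in the +3 oxidation state. Cobalt is a group-9 element; Co(III) is therefore d⁶. Co(III) has an exceptionally large octahedral splitting and is low-spin with essentially every ligand except fluoride. The d⁶ configuration leaves the e_g set evenly filled (or empty) — no strong Jahn–Teller driving force.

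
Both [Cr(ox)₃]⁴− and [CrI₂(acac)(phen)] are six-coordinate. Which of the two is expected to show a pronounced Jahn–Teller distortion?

[Cr(ox)₃]⁴−: Summing ligand charges against the −4 overall charge gives an oxidation state of +2 for chromium. Group 6 minus oxidation state 2 gives a d⁴ configuration. Oxalate is a weak-field ligand for a first-row metal, so the complex is high-spin. The t₂g³e_g¹ (high-spin) configuration has an unevenly filled e_g set; the Jahn–Teller theorem predicts a tetragonal distortion (typically axial elongation) to lift the degeneracy.
[CrI₂(acac)(phen)]: Each iodide is −1; each acetylacetonate is −1; 1,10-phenanthroline is neutral; balancing the 0 overall charge requires Cr(III). Chromium is a group-6 element; Cr(III) is therefore d³. The d³ configuration leaves the e_g set evenly filled (or empty) — no strong Jahn–Teller driving force.

[Cr(ox)₃]⁴−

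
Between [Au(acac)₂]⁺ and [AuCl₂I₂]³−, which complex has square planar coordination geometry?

[Au(acac)₂]⁺

For [Au(acac)₂]⁺: Ligand charges: each acetylacetonate is −1. With an overall charge of +1 the gold centre must be in the +3 oxidation state. Group 11 minus oxidation state 3 gives a d⁸ configuration. A 5d d⁸ ion has a large crystal-field splitting; square planar leaves the high-energy d_{x²−y²} orbital empty and maximises CFSE. → square planar.
For [AuCl₂I₂]³−: Each chloride is −1; each iodide is −1; balancing the −3 overall charge requires Au(I). Group 11 minus oxidation state 1 gives a d¹⁰ configuration. A d¹⁰ ion has no crystal-field stabilisation preference between square planar and tetrahedral, so four ligands adopt the sterically favoured tetrahedral geometry. → tetrahedral.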